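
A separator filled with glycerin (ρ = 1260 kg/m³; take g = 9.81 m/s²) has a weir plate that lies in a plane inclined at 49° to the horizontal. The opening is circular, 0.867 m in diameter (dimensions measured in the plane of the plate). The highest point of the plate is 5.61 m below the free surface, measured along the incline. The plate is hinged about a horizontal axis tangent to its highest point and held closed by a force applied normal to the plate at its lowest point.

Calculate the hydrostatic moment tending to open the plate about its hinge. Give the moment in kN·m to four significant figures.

M ≈ 14.69 kN·m

γ = ρg = 1260 × 9.81 / 1000 = 12.3606 kN/m³.
Let θ = 49° be the plate's angle to the horizontal; measure y along the incline from where the plane meets the free surface. Vertical depth h = y·sinθ with sinθ = 0.754710.
The centroid is at the centre, 0.4335 m below the top of the plate, so y_c = 5.61 + 0.4335 = 6.0435 m and h_c = 6.0435 × 0.754710 = 4.56109 m.
A = π(0.4335)² = 0.590375 m².
Resultant F = γ·h_c·A = 12.3606 × 4.56109 × 0.590375 = 33.284 kN.
I_c = πr⁴/4 = π × 0.4335⁴/4 = 0.0277362 m⁴.
Centre of pressure: y_p = y_c + I_c/(y_c·A) = 6.0435 + 0.0277362/(6.0435 × 0.590375) = 6.0435 + 0.00777375 = 6.05127 m along the plane.
The resultant acts 0.4335 + 0.00777375 = 0.441274 m (along the plate) below the hinge at the top edge, so the moment about the hinge is M = F × 0.441274 = 33.284 × 0.441274 = 14.6874 kN·m.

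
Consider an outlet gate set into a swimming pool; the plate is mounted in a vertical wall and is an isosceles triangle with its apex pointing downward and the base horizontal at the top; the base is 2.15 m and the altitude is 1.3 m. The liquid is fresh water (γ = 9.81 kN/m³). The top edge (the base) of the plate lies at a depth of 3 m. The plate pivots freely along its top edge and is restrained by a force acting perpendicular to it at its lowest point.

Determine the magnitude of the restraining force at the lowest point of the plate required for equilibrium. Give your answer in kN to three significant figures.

γ = 9.81 kN/m³.
With the apex down, the centroid sits h/3 = 1.3/3 = 0.433333 m below the base (the top edge), so the centroid depth is h_c = 3 + 0.433333 = 3.43333 m.
A = ½ × 2.15 × 1.3 = 1.3975 m².
Resultant F = γ·h_c·A = 9.81 × 3.43333 × 1.3975 = 47.0692 kN.
I_c = b·h³/36 = 2.15 × 1.3³/36 = 0.13121 m⁴.
Centre of pressure: y_p = y_c + I_c/(y_c·A) = 3.43333 + 0.13121/(3.43333 × 1.3975) = 3.43333 + 0.0273464 = 3.46068 m along the plane.
The resultant acts 0.433333 + 0.0273464 = 0.460679 m (along the plate) below the hinge at the top edge, so the moment about the hinge is M = F × 0.460679 = 47.0692 × 0.460679 = 21.6838 kN·m.
A normal force at the bottom, 1.3 m from the hinge, must supply this moment: P = 21.6838/1.3 = 16.6798 kN.

P ≈ 16.7 kN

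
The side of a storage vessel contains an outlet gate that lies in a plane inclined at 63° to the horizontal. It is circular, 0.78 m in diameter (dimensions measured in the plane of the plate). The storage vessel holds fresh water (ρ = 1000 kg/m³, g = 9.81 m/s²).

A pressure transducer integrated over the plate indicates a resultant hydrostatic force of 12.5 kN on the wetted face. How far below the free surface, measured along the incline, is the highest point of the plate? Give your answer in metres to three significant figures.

γ = ρg = 1000 × 9.81 = 9810 N/m³ = 9.81 kN/m³.
A = π(0.39)² = 0.477836 m².
From F = γ·h_c·A, the centroid depth is h_c = 12.5/(9.81 × 0.477836) = 2.66663 m.
Let θ = 63° be the plate's angle to the horizontal; measure y along the incline from where the plane meets the free surface. Vertical depth h = y·sinθ with sinθ = 0.891007.
Along the incline, y_c = h_c/sinθ = 2.66663/0.891007 = 2.99283 m.
The centroid is at the centre, 0.39 m below the top of the plate, so the highest point sits at y_top = 2.99283 − 0.39 = 2.60283 m along the incline.

y_top ≈ 2.60 m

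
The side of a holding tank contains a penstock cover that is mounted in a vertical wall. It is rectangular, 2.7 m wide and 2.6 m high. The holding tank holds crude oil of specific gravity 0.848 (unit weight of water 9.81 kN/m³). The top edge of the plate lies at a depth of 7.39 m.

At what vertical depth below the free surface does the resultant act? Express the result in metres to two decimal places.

γ = 0.848 × 9.81 = 8.31888 kN/m³.
The centroid lies 2.6/2 = 1.3 m below the top edge, so the centroid depth is h_c = 7.39 + 1.3 = 8.69 m.
A = 2.7 × 2.6 = 7.02 m².
Resultant F = γ·h_c·A = 8.31888 × 8.69 × 7.02 = 507.483 kN.
I_c = b·h³/12 = 2.7 × 2.6³/12 = 3.9546 m⁴.
Centre of pressure: y_p = y_c + I_c/(y_c·A) = 8.69 + 3.9546/(8.69 × 7.02) = 8.69 + 0.0648255 = 8.75483 m along the plane.

h_p = 8.75 m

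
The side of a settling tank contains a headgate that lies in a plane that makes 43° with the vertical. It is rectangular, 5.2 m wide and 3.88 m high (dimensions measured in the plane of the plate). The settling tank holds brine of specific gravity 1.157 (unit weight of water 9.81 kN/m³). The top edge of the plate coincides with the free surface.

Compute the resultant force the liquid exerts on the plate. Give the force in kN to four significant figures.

F ≈ 324.9 kN

γ = 1.157 × 9.81 = 11.35017 kN/m³.
The plate makes 43° with the vertical, i.e. θ = 90° − 43° = 47° to the horizontal. Measuring y along the incline from the free-surface line, vertical depth h = y·sinθ with sinθ = 0.731354.
The centroid lies 3.88/2 = 1.94 m below the top edge, so y_c = 1.94 m and h_c = 1.94 × 0.731354 = 1.41883 m.
A = 5.2 × 3.88 = 20.176 m².
Resultant F = γ·h_c·A = 11.35017 × 1.41883 × 20.176 = 324.914 kN.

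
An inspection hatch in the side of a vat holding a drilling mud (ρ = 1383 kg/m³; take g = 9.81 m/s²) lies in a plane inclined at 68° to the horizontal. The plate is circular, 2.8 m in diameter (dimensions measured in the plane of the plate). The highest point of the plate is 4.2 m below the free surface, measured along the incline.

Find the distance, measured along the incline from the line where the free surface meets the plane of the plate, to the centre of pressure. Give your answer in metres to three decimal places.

y_p = 5.688 m

γ = ρg = 1383 × 9.81 / 1000 = 13.56723 kN/m³.
Let θ = 68° be the plate's angle to the horizontal; measure y along the incline from where the plane meets the free surface. Vertical depth h = y·sinθ with sinθ = 0.927184.
The centroid is at the centre, 1.4 m below the top of the plate, so y_c = 4.2 + 1.4 = 5.6 m and h_c = 5.6 × 0.927184 = 5.19223 m.
A = π(1.4)² = 6.15752 m².
Resultant F = γ·h_c·A = 13.56723 × 5.19223 × 6.15752 = 433.761 kN.
I_c = πr⁴/4 = π × 1.4⁴/4 = 3.01719 m⁴.
Centre of pressure: y_p = y_c + I_c/(y_c·A) = 5.6 + 3.01719/(5.6 × 6.15752) = 5.6 + 0.0875002 = 5.6875 m along the plane.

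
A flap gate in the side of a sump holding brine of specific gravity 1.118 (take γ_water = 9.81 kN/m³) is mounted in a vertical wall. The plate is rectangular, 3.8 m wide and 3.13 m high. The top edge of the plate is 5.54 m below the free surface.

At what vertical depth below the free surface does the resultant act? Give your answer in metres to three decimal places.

h_p = 7.220 m

γ = 1.118 × 9.81 = 10.96758 kN/m³.
The centroid lies 3.13/2 = 1.565 m below the top edge, so the centroid depth is h_c = 5.54 + 1.565 = 7.105 m.
A = 3.8 × 3.13 = 11.894 m².
Resultant F = γ·h_c·A = 10.96758 × 7.105 × 11.894 = 926.836 kN.
I_c = b·h³/12 = 3.8 × 3.13³/12 = 9.71036 m⁴.
Centre of pressure: y_p = y_c + I_c/(y_c·A) = 7.105 + 9.71036/(7.105 × 11.894) = 7.105 + 0.114906 = 7.21991 m along the plane.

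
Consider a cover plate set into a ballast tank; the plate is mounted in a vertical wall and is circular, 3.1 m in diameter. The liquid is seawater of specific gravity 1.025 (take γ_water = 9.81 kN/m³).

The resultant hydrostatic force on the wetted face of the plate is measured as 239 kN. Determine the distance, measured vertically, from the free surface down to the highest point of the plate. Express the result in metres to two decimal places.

d_top ≈ 1.60 m

γ = 1.025 × 9.81 = 10.05525 kN/m³.
A = π(1.55)² = 7.54768 m².
From F = γ·h_c·A, the centroid depth is h_c = 239/(10.05525 × 7.54768) = 3.14914 m.
The centroid is at the centre, 1.55 m below the top of the plate, so the highest point sits at h_top = 3.14914 − 1.55 = 1.59914 m below the surface.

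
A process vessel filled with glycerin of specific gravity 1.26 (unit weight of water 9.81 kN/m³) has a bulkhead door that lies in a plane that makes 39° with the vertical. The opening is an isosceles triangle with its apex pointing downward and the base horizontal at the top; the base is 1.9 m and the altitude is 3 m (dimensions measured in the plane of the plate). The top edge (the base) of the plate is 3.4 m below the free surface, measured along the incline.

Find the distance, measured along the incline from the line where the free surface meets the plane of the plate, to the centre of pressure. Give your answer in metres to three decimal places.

γ = 1.26 × 9.81 = 12.3606 kN/m³.
The plate makes 39° with the vertical, i.e. θ = 90° − 39° = 51° to the horizontal. Measuring y along the incline from the free-surface line, vertical depth h = y·sinθ with sinθ = 0.777146.
With the apex down, the centroid sits h/3 = 3/3 = 1 m below the base (the top edge), so y_c = 3.4 + 1 = 4.4 m and h_c = 4.4 × 0.777146 = 3.41944 m.
A = ½ × 1.9 × 3 = 2.85 m².
Resultant F = γ·h_c·A = 12.3606 × 3.41944 × 2.85 = 120.459 kN.
I_c = b·h³/36 = 1.9 × 3³/36 = 1.425 m⁴.
Centre of pressure: y_p = y_c + I_c/(y_c·A) = 4.4 + 1.425/(4.4 × 2.85) = 4.4 + 0.113636 = 4.51364 m along the plane.

y_p = 4.514 m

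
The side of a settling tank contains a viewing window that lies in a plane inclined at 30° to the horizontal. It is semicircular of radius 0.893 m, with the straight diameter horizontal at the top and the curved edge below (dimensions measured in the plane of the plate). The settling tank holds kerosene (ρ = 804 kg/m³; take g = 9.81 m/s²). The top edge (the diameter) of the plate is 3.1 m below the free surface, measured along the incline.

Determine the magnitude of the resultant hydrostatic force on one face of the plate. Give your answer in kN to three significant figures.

γ = ρg = 804 × 9.81 / 1000 = 7.88724 kN/m³.
Let θ = 30° be the plate's angle to the horizontal; measure y along the incline from where the plane meets the free surface. Vertical depth h = y·sinθ with sinθ = 0.500000.
The centroid of a semicircle lies 4r/(3π) = 0.379001 m from the diameter, here below the top edge, so y_c = 3.1 + 0.379001 = 3.479 m and h_c = 3.479 × 0.500000 = 1.7395 m.
A = πr²/2 = π × 0.893²/2 = 1.25263 m².
Resultant F = γ·h_c·A = 7.88724 × 1.7395 × 1.25263 = 17.1859 kN.

F ≈ 17.2 kN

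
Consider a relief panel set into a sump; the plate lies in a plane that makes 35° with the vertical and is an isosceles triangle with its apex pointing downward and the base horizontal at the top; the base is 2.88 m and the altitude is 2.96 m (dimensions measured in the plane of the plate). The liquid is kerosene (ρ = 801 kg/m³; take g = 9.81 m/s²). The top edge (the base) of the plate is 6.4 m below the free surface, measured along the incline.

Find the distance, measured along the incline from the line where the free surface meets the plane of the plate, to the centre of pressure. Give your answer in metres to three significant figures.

γ = ρg = 801 × 9.81 / 1000 = 7.85781 kN/m³.
The plate makes 35° with the vertical, i.e. θ = 90° − 35° = 55° to the horizontal. Measuring y along the incline from the free-surface line, vertical depth h = y·sinθ with sinθ = 0.819152.
With the apex down, the centroid sits h/3 = 2.96/3 = 0.986667 m below the base (the top edge), so y_c = 6.4 + 0.986667 = 7.38667 m and h_c = 7.38667 × 0.819152 = 6.05081 m.
A = ½ × 2.88 × 2.96 = 4.2624 m².
Resultant F = γ·h_c·A = 7.85781 × 6.05081 × 4.2624 = 202.661 kN.
I_c = b·h³/36 = 2.88 × 2.96³/36 = 2.07475 m⁴.
Centre of pressure: y_p = y_c + I_c/(y_c·A) = 7.38667 + 2.07475/(7.38667 × 4.2624) = 7.38667 + 0.0658966 = 7.45257 m along the plane.

y_p = 7.45 m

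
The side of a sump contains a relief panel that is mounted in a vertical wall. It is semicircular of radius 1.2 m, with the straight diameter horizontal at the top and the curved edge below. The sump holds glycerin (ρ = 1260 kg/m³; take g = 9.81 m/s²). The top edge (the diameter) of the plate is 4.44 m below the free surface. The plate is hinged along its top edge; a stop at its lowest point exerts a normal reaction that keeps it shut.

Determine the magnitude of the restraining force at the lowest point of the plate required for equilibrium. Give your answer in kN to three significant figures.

P ≈ 61.1 kN

γ = ρg = 1260 × 9.81 / 1000 = 12.3606 kN/m³.
The centroid of a semicircle lies 4r/(3π) = 0.509296 m from the diameter, here below the top edge, so the centroid depth is h_c = 4.44 + 0.509296 = 4.9493 m.
A = πr²/2 = π × 1.2²/2 = 2.26195 m².
Resultant F = γ·h_c·A = 12.3606 × 4.9493 × 2.26195 = 138.378 kN.
I_c = (π/8 − 8/(9π))·r⁴ = 0.109757 × 1.2⁴ = 0.227592 m⁴.
Centre of pressure: y_p = y_c + I_c/(y_c·A) = 4.9493 + 0.227592/(4.9493 × 2.26195) = 4.9493 + 0.0203297 = 4.96963 m along the plane.
The resultant acts 0.509296 + 0.0203297 = 0.529626 m (along the plate) below the hinge at the top edge, so the moment about the hinge is M = F × 0.529626 = 138.378 × 0.529626 = 73.2886 kN·m.
A normal force at the bottom, 1.2 m from the hinge, must supply this moment: P = 73.2886/1.2 = 61.0738 kN.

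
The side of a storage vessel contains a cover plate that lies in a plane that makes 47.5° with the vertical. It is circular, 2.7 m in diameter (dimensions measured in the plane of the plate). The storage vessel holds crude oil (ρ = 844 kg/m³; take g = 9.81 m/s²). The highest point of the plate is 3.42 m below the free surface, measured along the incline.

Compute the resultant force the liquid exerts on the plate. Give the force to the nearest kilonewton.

γ = ρg = 844 × 9.81 / 1000 = 8.27964 kN/m³.
The plate makes 47.5° with the vertical, i.e. θ = 90° − 47.5° = 42.5° to the horizontal. Measuring y along the incline from the free-surface line, vertical depth h = y·sinθ with sinθ = 0.675590.
The centroid is at the centre, 1.35 m below the top of the plate, so y_c = 3.42 + 1.35 = 4.77 m and h_c = 4.77 × 0.675590 = 3.22256 m.
A = π(1.35)² = 5.72555 m².
Resultant F = γ·h_c·A = 8.27964 × 3.22256 × 5.72555 = 152.767 kN.

F ≈ 153 kN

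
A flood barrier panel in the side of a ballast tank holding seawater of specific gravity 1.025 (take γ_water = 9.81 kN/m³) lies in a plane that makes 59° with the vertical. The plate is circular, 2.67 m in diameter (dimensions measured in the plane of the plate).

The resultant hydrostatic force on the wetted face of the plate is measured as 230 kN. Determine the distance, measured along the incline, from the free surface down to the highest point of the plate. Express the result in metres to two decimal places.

y_top ≈ 6.60 m

γ = 1.025 × 9.81 = 10.05525 kN/m³.
A = π(1.335)² = 5.59902 m².
From F = γ·h_c·A, the centroid depth is h_c = 230/(10.05525 × 5.59902) = 4.08529 m.
The plate makes 59° with the vertical, i.e. θ = 90° − 59° = 31° to the horizontal. Measuring y along the incline from the free-surface line, vertical depth h = y·sinθ with sinθ = 0.515038.
Along the incline, y_c = h_c/sinθ = 4.08529/0.515038 = 7.93202 m.
The centroid is at the centre, 1.335 m below the top of the plate, so the highest point sits at y_top = 7.93202 − 1.335 = 6.59702 m along the incline.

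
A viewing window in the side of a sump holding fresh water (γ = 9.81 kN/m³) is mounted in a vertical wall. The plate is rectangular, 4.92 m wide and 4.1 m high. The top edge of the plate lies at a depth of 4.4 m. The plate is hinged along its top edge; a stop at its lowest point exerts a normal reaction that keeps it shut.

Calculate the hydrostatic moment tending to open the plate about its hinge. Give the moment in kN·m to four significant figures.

γ = 9.81 kN/m³.
The centroid lies 4.1/2 = 2.05 m below the top edge, so the centroid depth is h_c = 4.4 + 2.05 = 6.45 m.
A = 4.92 × 4.1 = 20.172 m².
Resultant F = γ·h_c·A = 9.81 × 6.45 × 20.172 = 1276.37 kN.
I_c = b·h³/12 = 4.92 × 4.1³/12 = 28.2576 m⁴.
Centre of pressure: y_p = y_c + I_c/(y_c·A) = 6.45 + 28.2576/(6.45 × 20.172) = 6.45 + 0.217183 = 6.66718 m along the plane.
The resultant acts 2.05 + 0.217183 = 2.26718 m (along the plate) below the hinge at the top edge, so the moment about the hinge is M = F × 2.26718 = 1276.37 × 2.26718 = 2893.76 kN·m.

M ≈ 2894 kN·m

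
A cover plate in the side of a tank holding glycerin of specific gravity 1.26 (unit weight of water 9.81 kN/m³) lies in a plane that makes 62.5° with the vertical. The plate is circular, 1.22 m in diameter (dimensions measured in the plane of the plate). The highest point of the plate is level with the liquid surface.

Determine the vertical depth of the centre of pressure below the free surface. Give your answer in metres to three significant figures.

h_p = 0.352 m

γ = 1.26 × 9.81 = 12.3606 kN/m³.
The plate makes 62.5° with the vertical, i.e. θ = 90° − 62.5° = 27.5° to the horizontal. Measuring y along the incline from the free-surface line, vertical depth h = y·sinθ with sinθ = 0.461749.
The centroid is at the centre, 0.61 m below the top of the plate, so y_c = 0.61 m and h_c = 0.61 × 0.461749 = 0.281667 m.
A = π(0.61)² = 1.16899 m².
Resultant F = γ·h_c·A = 12.3606 × 0.281667 × 1.16899 = 4.06992 kN.
I_c = πr⁴/4 = π × 0.61⁴/4 = 0.108745 m⁴.
Centre of pressure: y_p = y_c + I_c/(y_c·A) = 0.61 + 0.108745/(0.61 × 1.16899) = 0.61 + 0.1525 = 0.7625 m along the plane.
Vertically, h_p = y_p·sinθ = 0.7625 × 0.461749 = 0.352084 m.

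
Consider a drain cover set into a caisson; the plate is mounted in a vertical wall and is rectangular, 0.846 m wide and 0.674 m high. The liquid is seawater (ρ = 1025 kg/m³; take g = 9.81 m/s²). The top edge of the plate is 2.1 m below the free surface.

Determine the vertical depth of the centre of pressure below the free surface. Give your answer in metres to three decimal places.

h_p = 2.453 m

γ = ρg = 1025 × 9.81 / 1000 = 10.05525 kN/m³.
The centroid lies 0.674/2 = 0.337 m below the top edge, so the centroid depth is h_c = 2.1 + 0.337 = 2.437 m.
A = 0.846 × 0.674 = 0.570204 m².
Resultant F = γ·h_c·A = 10.05525 × 2.437 × 0.570204 = 13.9726 kN.
I_c = b·h³/12 = 0.846 × 0.674³/12 = 0.0215858 m⁴.
Centre of pressure: y_p = y_c + I_c/(y_c·A) = 2.437 + 0.0215858/(2.437 × 0.570204) = 2.437 + 0.015534 = 2.45253 m along the plane.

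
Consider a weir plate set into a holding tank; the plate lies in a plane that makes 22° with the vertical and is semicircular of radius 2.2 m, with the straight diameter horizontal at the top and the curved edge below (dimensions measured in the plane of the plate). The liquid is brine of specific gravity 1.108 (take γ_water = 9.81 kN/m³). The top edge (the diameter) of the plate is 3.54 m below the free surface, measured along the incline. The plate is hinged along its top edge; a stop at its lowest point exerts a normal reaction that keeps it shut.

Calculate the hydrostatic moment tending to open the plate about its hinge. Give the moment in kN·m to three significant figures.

γ = 1.108 × 9.81 = 10.86948 kN/m³.
The plate makes 22° with the vertical, i.e. θ = 90° − 22° = 68° to the horizontal. Measuring y along the incline from the free-surface line, vertical depth h = y·sinθ with sinθ = 0.927184.
The centroid of a semicircle lies 4r/(3π) = 0.933709 m from the diameter, here below the top edge, so y_c = 3.54 + 0.933709 = 4.47371 m and h_c = 4.47371 × 0.927184 = 4.14795 m.
A = πr²/2 = π × 2.2²/2 = 7.60265 m².
Resultant F = γ·h_c·A = 10.86948 × 4.14795 × 7.60265 = 342.774 kN.
I_c = (π/8 − 8/(9π))·r⁴ = 0.109757 × 2.2⁴ = 2.57112 m⁴.
Centre of pressure: y_p = y_c + I_c/(y_c·A) = 4.47371 + 2.57112/(4.47371 × 7.60265) = 4.47371 + 0.0755944 = 4.5493 m along the plane.
The resultant acts 0.933709 + 0.0755944 = 1.0093 m (along the plate) below the hinge at the top edge, so the moment about the hinge is M = F × 1.0093 = 342.774 × 1.0093 = 345.962 kN·m.

M ≈ 346 kN·m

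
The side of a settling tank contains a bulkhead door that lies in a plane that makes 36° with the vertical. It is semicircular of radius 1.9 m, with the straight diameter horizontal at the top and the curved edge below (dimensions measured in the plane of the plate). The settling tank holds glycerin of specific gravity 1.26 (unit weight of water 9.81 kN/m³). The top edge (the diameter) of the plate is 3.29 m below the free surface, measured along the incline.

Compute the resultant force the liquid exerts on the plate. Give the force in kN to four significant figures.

γ = 1.26 × 9.81 = 12.3606 kN/m³.
The plate makes 36° with the vertical, i.e. θ = 90° − 36° = 54° to the horizontal. Measuring y along the incline from the free-surface line, vertical depth h = y·sinθ with sinθ = 0.809017.
The centroid of a semicircle lies 4r/(3π) = 0.806385 m from the diameter, here below the top edge, so y_c = 3.29 + 0.806385 = 4.09638 m and h_c = 4.09638 × 0.809017 = 3.31404 m.
A = πr²/2 = π × 1.9²/2 = 5.67057 m².
Resultant F = γ·h_c·A = 12.3606 × 3.31404 × 5.67057 = 232.287 kN.

F ≈ 232.3 kN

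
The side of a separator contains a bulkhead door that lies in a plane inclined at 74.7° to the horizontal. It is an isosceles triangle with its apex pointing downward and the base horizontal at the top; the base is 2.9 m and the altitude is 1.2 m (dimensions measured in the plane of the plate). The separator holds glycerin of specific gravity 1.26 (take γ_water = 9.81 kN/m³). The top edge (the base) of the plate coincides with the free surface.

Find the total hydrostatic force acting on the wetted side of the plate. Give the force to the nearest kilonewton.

F ≈ 8 kN

γ = 1.26 × 9.81 = 12.3606 kN/m³.
Let θ = 74.7° be the plate's angle to the horizontal; measure y along the incline from where the plane meets the free surface. Vertical depth h = y·sinθ with sinθ = 0.964557.
With the apex down, the centroid sits h/3 = 1.2/3 = 0.4 m below the base (the top edge), so y_c = 0.4 m and h_c = 0.4 × 0.964557 = 0.385823 m.
A = ½ × 2.9 × 1.2 = 1.74 m².
Resultant F = γ·h_c·A = 12.3606 × 0.385823 × 1.74 = 8.29807 kN.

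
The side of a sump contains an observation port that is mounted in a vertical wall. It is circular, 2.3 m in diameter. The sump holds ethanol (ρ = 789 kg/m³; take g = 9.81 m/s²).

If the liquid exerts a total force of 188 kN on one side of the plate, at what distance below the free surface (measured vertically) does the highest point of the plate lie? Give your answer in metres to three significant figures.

γ = ρg = 789 × 9.81 / 1000 = 7.74009 kN/m³.
A = π(1.15)² = 4.15476 m².
From F = γ·h_c·A, the centroid depth is h_c = 188/(7.74009 × 4.15476) = 5.8461 m.
The centroid is at the centre, 1.15 m below the top of the plate, so the highest point sits at h_top = 5.8461 − 1.15 = 4.6961 m below the surface.

d_top ≈ 4.70 m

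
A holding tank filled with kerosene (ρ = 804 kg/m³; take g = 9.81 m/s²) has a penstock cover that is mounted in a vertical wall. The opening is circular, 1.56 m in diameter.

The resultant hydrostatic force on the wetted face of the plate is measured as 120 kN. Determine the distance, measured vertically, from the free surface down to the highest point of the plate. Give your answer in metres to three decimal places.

γ = ρg = 804 × 9.81 / 1000 = 7.88724 kN/m³.
A = π(0.78)² = 1.91134 m².
From F = γ·h_c·A, the centroid depth is h_c = 120/(7.88724 × 1.91134) = 7.96009 m.
The centroid is at the centre, 0.78 m below the top of the plate, so the highest point sits at h_top = 7.96009 − 0.78 = 7.18009 m below the surface.

d_top ≈ 7.180 m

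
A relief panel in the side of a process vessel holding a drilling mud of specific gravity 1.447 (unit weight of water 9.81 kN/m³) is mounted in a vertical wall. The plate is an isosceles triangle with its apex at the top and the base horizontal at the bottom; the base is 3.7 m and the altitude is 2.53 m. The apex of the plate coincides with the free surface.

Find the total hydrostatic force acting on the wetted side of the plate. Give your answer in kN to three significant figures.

γ = 1.447 × 9.81 = 14.19507 kN/m³.
With the apex up, the centroid sits 2h/3 = 2 × 2.53/3 = 1.68667 m below the apex, so the centroid depth is h_c = 1.68667 m.
A = ½ × 3.7 × 2.53 = 4.6805 m².
Resultant F = γ·h_c·A = 14.19507 × 1.68667 × 4.6805 = 112.062 kN.

F ≈ 112 kN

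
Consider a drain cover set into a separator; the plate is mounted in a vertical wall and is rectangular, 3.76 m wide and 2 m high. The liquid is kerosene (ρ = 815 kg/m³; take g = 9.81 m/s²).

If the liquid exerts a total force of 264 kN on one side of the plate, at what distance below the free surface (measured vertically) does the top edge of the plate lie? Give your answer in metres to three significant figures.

d_top ≈ 3.39 m

γ = ρg = 815 × 9.81 / 1000 = 7.99515 kN/m³.
A = 3.76 × 2 = 7.52 m².
From F = γ·h_c·A, the centroid depth is h_c = 264/(7.99515 × 7.52) = 4.39096 m.
The centroid lies 2/2 = 1 m below the top edge, so the top edge sits at h_top = 4.39096 − 1 = 3.39096 m below the surface.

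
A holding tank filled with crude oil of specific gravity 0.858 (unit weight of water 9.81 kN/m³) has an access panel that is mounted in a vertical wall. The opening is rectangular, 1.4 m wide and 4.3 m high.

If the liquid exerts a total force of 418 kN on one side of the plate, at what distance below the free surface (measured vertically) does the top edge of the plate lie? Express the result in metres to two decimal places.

γ = 0.858 × 9.81 = 8.41698 kN/m³.
A = 1.4 × 4.3 = 6.02 m².
From F = γ·h_c·A, the centroid depth is h_c = 418/(8.41698 × 6.02) = 8.24942 m.
The centroid lies 4.3/2 = 2.15 m below the top edge, so the top edge sits at h_top = 8.24942 − 2.15 = 6.09942 m below the surface.

d_top ≈ 6.10 m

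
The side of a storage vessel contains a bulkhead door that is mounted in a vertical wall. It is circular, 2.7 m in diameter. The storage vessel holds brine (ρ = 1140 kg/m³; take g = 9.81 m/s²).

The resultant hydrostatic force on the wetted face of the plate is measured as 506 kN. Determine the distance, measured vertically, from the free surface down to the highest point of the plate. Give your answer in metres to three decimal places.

γ = ρg = 1140 × 9.81 / 1000 = 11.1834 kN/m³.
A = π(1.35)² = 5.72555 m².
From F = γ·h_c·A, the centroid depth is h_c = 506/(11.1834 × 5.72555) = 7.90241 m.
The centroid is at the centre, 1.35 m below the top of the plate, so the highest point sits at h_top = 7.90241 − 1.35 = 6.55241 m below the surface.

d_top ≈ 6.552 m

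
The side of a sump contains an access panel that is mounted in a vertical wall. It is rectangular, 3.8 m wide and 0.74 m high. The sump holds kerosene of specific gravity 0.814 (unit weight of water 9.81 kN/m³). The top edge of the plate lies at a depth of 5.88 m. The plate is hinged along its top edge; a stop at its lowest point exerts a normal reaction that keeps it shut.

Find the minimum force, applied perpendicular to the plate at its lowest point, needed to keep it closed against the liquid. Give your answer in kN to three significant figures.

γ = 0.814 × 9.81 = 7.98534 kN/m³.
The centroid lies 0.74/2 = 0.37 m below the top edge, so the centroid depth is h_c = 5.88 + 0.37 = 6.25 m.
A = 3.8 × 0.74 = 2.812 m².
Resultant F = γ·h_c·A = 7.98534 × 6.25 × 2.812 = 140.342 kN.
I_c = b·h³/12 = 3.8 × 0.74³/12 = 0.128321 m⁴.
Centre of pressure: y_p = y_c + I_c/(y_c·A) = 6.25 + 0.128321/(6.25 × 2.812) = 6.25 + 0.00730134 = 6.2573 m along the plane.
The resultant acts 0.37 + 0.00730134 = 0.377301 m (along the plate) below the hinge at the top edge, so the moment about the hinge is M = F × 0.377301 = 140.342 × 0.377301 = 52.9512 kN·m.
A normal force at the bottom, 0.74 m from the hinge, must supply this moment: P = 52.9512/0.74 = 71.5557 kN.

P ≈ 71.6 kN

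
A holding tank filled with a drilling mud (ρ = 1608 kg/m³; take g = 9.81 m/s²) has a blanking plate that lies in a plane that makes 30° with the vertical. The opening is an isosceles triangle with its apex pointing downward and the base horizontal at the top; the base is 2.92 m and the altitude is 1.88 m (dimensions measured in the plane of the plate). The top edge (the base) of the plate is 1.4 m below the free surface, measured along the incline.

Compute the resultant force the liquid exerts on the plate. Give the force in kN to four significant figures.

γ = ρg = 1608 × 9.81 / 1000 = 15.77448 kN/m³.
The plate makes 30° with the vertical, i.e. θ = 90° − 30° = 60° to the horizontal. Measuring y along the incline from the free-surface line, vertical depth h = y·sinθ with sinθ = 0.866025.
With the apex down, the centroid sits h/3 = 1.88/3 = 0.626667 m below the base (the top edge), so y_c = 1.4 + 0.626667 = 2.02667 m and h_c = 2.02667 × 0.866025 = 1.75515 m.
A = ½ × 2.92 × 1.88 = 2.7448 m².
Resultant F = γ·h_c·A = 15.77448 × 1.75515 × 2.7448 = 75.9941 kN.

F ≈ 75.99 kN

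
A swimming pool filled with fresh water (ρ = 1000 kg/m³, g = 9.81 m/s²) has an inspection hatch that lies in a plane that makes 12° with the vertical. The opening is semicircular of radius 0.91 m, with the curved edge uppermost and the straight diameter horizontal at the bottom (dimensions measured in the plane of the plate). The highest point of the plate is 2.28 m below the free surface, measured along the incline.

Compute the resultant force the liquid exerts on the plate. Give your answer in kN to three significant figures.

γ = ρg = 1000 × 9.81 = 9810 N/m³ = 9.81 kN/m³.
The plate makes 12° with the vertical, i.e. θ = 90° − 12° = 78° to the horizontal. Measuring y along the incline from the free-surface line, vertical depth h = y·sinθ with sinθ = 0.978148.
The centroid lies 4r/(3π) = 0.386216 m above the diameter, so r − 4r/(3π) = 0.91 − 0.386216 = 0.523784 m below the topmost point, so y_c = 2.28 + 0.523784 = 2.80378 m and h_c = 2.80378 × 0.978148 = 2.74251 m.
A = πr²/2 = π × 0.91²/2 = 1.30078 m².
Resultant F = γ·h_c·A = 9.81 × 2.74251 × 1.30078 = 34.9962 kN.

F ≈ 35.0 kN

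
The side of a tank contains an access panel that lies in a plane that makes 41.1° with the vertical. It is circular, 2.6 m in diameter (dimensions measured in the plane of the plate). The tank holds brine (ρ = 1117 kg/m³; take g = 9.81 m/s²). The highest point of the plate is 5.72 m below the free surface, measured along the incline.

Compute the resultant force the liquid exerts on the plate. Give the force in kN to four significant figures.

F ≈ 307.8 kN

γ = ρg = 1117 × 9.81 / 1000 = 10.95777 kN/m³.
The plate makes 41.1° with the vertical, i.e. θ = 90° − 41.1° = 48.9° to the horizontal. Measuring y along the incline from the free-surface line, vertical depth h = y·sinθ with sinθ = 0.753563.
The centroid is at the centre, 1.3 m below the top of the plate, so y_c = 5.72 + 1.3 = 7.02 m and h_c = 7.02 × 0.753563 = 5.29001 m.
A = π(1.3)² = 5.30929 m².
Resultant F = γ·h_c·A = 10.95777 × 5.29001 × 5.30929 = 307.762 kN.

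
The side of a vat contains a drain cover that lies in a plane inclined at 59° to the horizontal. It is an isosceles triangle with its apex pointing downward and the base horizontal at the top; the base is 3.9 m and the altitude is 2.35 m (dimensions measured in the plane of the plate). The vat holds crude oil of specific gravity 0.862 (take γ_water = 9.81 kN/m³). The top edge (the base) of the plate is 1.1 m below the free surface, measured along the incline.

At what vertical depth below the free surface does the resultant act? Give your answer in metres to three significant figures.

γ = 0.862 × 9.81 = 8.45622 kN/m³.
Let θ = 59° be the plate's angle to the horizontal; measure y along the incline from where the plane meets the free surface. Vertical depth h = y·sinθ with sinθ = 0.857167.
With the apex down, the centroid sits h/3 = 2.35/3 = 0.783333 m below the base (the top edge), so y_c = 1.1 + 0.783333 = 1.88333 m and h_c = 1.88333 × 0.857167 = 1.61433 m.
A = ½ × 3.9 × 2.35 = 4.5825 m².
Resultant F = γ·h_c·A = 8.45622 × 1.61433 × 4.5825 = 62.5563 kN.
I_c = b·h³/36 = 3.9 × 2.35³/36 = 1.40594 m⁴.
Centre of pressure: y_p = y_c + I_c/(y_c·A) = 1.88333 + 1.40594/(1.88333 × 4.5825) = 1.88333 + 0.162906 = 2.04624 m along the plane.
Vertically, h_p = y_p·sinθ = 2.04624 × 0.857167 = 1.75397 m.

h_p = 1.75 m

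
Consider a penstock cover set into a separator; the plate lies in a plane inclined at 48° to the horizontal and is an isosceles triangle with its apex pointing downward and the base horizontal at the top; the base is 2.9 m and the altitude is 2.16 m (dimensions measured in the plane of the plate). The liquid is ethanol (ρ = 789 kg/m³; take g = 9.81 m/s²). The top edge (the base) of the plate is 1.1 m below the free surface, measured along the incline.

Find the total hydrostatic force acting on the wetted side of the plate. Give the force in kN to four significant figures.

γ = ρg = 789 × 9.81 / 1000 = 7.74009 kN/m³.
Let θ = 48° be the plate's angle to the horizontal; measure y along the incline from where the plane meets the free surface. Vertical depth h = y·sinθ with sinθ = 0.743145.
With the apex down, the centroid sits h/3 = 2.16/3 = 0.72 m below the base (the top edge), so y_c = 1.1 + 0.72 = 1.82 m and h_c = 1.82 × 0.743145 = 1.35252 m.
A = ½ × 2.9 × 2.16 = 3.132 m².
Resultant F = γ·h_c·A = 7.74009 × 1.35252 × 3.132 = 32.7877 kN.

F ≈ 32.79 kN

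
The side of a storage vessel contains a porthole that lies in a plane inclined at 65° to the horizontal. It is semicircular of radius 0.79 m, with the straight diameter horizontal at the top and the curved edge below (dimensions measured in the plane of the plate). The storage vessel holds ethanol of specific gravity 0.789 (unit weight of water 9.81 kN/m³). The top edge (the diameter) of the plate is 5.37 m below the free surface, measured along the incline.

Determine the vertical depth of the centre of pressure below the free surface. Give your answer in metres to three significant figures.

γ = 0.789 × 9.81 = 7.74009 kN/m³.
Let θ = 65° be the plate's angle to the horizontal; measure y along the incline from where the plane meets the free surface. Vertical depth h = y·sinθ with sinθ = 0.906308.
The centroid of a semicircle lies 4r/(3π) = 0.335286 m from the diameter, here below the top edge, so y_c = 5.37 + 0.335286 = 5.70529 m and h_c = 5.70529 × 0.906308 = 5.17075 m.
A = πr²/2 = π × 0.79²/2 = 0.980334 m².
Resultant F = γ·h_c·A = 7.74009 × 5.17075 × 0.980334 = 39.235 kN.
I_c = (π/8 − 8/(9π))·r⁴ = 0.109757 × 0.79⁴ = 0.0427504 m⁴.
Centre of pressure: y_p = y_c + I_c/(y_c·A) = 5.70529 + 0.0427504/(5.70529 × 0.980334) = 5.70529 + 0.00764343 = 5.71293 m along the plane.
Vertically, h_p = y_p·sinθ = 5.71293 × 0.906308 = 5.17767 m.

h_p = 5.18 m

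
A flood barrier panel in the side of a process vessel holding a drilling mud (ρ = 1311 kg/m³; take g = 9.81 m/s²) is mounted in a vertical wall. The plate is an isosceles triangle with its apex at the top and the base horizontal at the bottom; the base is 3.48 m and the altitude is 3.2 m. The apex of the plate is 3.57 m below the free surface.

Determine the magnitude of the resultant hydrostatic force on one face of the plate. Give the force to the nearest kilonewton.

F ≈ 408 kN

γ = ρg = 1311 × 9.81 / 1000 = 12.86091 kN/m³.
With the apex up, the centroid sits 2h/3 = 2 × 3.2/3 = 2.13333 m below the apex, so the centroid depth is h_c = 3.57 + 2.13333 = 5.70333 m.
A = ½ × 3.48 × 3.2 = 5.568 m².
Resultant F = γ·h_c·A = 12.86091 × 5.70333 × 5.568 = 408.413 kN.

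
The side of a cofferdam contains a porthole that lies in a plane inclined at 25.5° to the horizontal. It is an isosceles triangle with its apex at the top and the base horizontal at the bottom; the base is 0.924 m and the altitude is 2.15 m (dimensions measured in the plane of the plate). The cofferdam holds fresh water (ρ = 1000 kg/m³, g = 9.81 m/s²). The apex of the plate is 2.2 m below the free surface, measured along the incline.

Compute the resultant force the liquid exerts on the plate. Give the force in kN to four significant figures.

F ≈ 15.24 kN

γ = ρg = 1000 × 9.81 = 9810 N/m³ = 9.81 kN/m³.
Let θ = 25.5° be the plate's angle to the horizontal; measure y along the incline from where the plane meets the free surface. Vertical depth h = y·sinθ with sinθ = 0.430511.
With the apex up, the centroid sits 2h/3 = 2 × 2.15/3 = 1.43333 m below the apex, so y_c = 2.2 + 1.43333 = 3.63333 m and h_c = 3.63333 × 0.430511 = 1.56419 m.
A = ½ × 0.924 × 2.15 = 0.9933 m².
Resultant F = γ·h_c·A = 9.81 × 1.56419 × 0.9933 = 15.2419 kN.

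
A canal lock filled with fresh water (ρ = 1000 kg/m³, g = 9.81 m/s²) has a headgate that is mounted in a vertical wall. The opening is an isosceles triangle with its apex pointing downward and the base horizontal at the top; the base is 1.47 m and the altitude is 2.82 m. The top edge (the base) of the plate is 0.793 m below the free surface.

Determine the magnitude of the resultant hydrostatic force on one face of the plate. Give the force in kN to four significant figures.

F ≈ 35.24 kN

γ = ρg = 1000 × 9.81 = 9810 N/m³ = 9.81 kN/m³.
With the apex down, the centroid sits h/3 = 2.82/3 = 0.94 m below the base (the top edge), so the centroid depth is h_c = 0.793 + 0.94 = 1.733 m.
A = ½ × 1.47 × 2.82 = 2.0727 m².
Resultant F = γ·h_c·A = 9.81 × 1.733 × 2.0727 = 35.2374 kN.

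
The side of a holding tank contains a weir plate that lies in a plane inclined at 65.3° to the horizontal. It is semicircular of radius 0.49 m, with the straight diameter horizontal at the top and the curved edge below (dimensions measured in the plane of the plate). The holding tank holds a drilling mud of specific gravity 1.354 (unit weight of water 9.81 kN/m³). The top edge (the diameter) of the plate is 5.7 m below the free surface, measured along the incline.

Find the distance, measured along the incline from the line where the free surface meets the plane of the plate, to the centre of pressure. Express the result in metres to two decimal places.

y_p = 5.91 m

γ = 1.354 × 9.81 = 13.28274 kN/m³.
Let θ = 65.3° be the plate's angle to the horizontal; measure y along the incline from where the plane meets the free surface. Vertical depth h = y·sinθ with sinθ = 0.908508.
The centroid of a semicircle lies 4r/(3π) = 0.207962 m from the diameter, here below the top edge, so y_c = 5.7 + 0.207962 = 5.90796 m and h_c = 5.90796 × 0.908508 = 5.36743 m.
A = πr²/2 = π × 0.49²/2 = 0.377148 m².
Resultant F = γ·h_c·A = 13.28274 × 5.36743 × 0.377148 = 26.8885 kN.
I_c = (π/8 − 8/(9π))·r⁴ = 0.109757 × 0.49⁴ = 0.00632727 m⁴.
Centre of pressure: y_p = y_c + I_c/(y_c·A) = 5.90796 + 0.00632727/(5.90796 × 0.377148) = 5.90796 + 0.00283966 = 5.9108 m along the plane.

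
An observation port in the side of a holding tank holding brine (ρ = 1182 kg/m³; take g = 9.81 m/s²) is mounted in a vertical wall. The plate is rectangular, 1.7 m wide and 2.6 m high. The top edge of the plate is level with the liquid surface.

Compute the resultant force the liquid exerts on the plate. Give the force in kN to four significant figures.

γ = ρg = 1182 × 9.81 / 1000 = 11.59542 kN/m³.
The centroid lies 2.6/2 = 1.3 m below the top edge, so the centroid depth is h_c = 1.3 m.
A = 1.7 × 2.6 = 4.42 m².
Resultant F = γ·h_c·A = 11.59542 × 1.3 × 4.42 = 66.6273 kN.

F ≈ 66.63 kN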